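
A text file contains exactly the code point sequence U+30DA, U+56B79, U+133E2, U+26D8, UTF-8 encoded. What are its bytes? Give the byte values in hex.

U+30DA: 3-byte form → E3 83 9A.
U+56B79: 4-byte form → F1 96 AD B9.
U+133E2: 4-byte form → F0 93 8F A2.
U+26D8: 3-byte form → E2 9B 98.
Concatenated (14 bytes): E3 83 9A F1 96 AD B9 F0 93 8F A2 E2 9B 98.

E3 83 9A F1 96 AD B9 F0 93 8F A2 E2 9B 98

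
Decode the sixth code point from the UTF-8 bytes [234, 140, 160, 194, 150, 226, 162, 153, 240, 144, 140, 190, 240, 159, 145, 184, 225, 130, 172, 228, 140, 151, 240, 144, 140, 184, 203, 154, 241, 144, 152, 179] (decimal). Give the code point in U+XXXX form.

U+10AC

Offset 0: leading byte 0xEA = 11101010 → 3-byte char #1 = EA 8C A0.
Offset 3: leading byte 0xC2 = 11000010 → 2-byte char #2 = C2 96.
Offset 5: leading byte 0xE2 = 11100010 → 3-byte char #3 = E2 A2 99.
Offset 8: leading byte 0xF0 = 11110000 → 4-byte char #4 = F0 90 8C BE.
Offset 12: leading byte 0xF0 = 11110000 → 4-byte char #5 = F0 9F 91 B8.
Offset 16: leading byte 0xE1 = 11100001 → 3-byte char #6 = E1 82 AC.
Leading byte 0xE1 = 11100001 matches 1110xxxx → 3-byte sequence.
Byte 1: 0xE1 = 11100001, payload 0001 (4 bits).
Byte 2: 0x82 = 10000010 (10xxxxxx ✓), payload 000010.
Byte 3: 0xAC = 10101100 (10xxxxxx ✓), payload 101100.
Concatenate: 0001000010101100 = 0x10AC (16 bits → U+10AC).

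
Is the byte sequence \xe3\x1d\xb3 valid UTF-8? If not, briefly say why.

invalid (non-continuation byte where continuation expected)

Leading byte 0xE3 = 11100011 → 3-byte form.
Byte 2 is 0x1D = 00011101, which is not 10xxxxxx — expected a continuation byte.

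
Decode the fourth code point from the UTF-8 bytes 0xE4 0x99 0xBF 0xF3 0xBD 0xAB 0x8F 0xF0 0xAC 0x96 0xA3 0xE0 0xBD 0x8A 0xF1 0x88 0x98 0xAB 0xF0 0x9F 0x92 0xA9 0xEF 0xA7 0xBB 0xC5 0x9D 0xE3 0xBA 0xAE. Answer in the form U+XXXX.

Offset 0: leading byte 0xE4 = 11100100 → 3-byte char #1 = E4 99 BF.
Offset 3: leading byte 0xF3 = 11110011 → 4-byte char #2 = F3 BD AB 8F.
Offset 7: leading byte 0xF0 = 11110000 → 4-byte char #3 = F0 AC 96 A3.
Offset 11: leading byte 0xE0 = 11100000 → 3-byte char #4 = E0 BD 8A.
Leading byte 0xE0 = 11100000 matches 1110xxxx → 3-byte sequence.
Byte 1: 0xE0 = 11100000, payload 0000 (4 bits).
Byte 2: 0xBD = 10111101 (10xxxxxx ✓), payload 111101.
Byte 3: 0x8A = 10001010 (10xxxxxx ✓), payload 001010.
Concatenate: 0000111101001010 = 0xF4A (16 bits → U+0F4A).

U+0F4A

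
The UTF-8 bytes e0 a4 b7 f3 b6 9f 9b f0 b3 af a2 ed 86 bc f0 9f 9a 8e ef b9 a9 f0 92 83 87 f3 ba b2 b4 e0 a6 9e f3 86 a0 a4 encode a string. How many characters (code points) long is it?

Byte at offset 0: 0xE0 = 11100000 → 3-byte char (#1). Advance 3.
Byte at offset 3: 0xF3 = 11110011 → 4-byte char (#2). Advance 4.
Byte at offset 7: 0xF0 = 11110000 → 4-byte char (#3). Advance 4.
Byte at offset 11: 0xED = 11101101 → 3-byte char (#4). Advance 3.
Byte at offset 14: 0xF0 = 11110000 → 4-byte char (#5). Advance 4.
Byte at offset 18: 0xEF = 11101111 → 3-byte char (#6). Advance 3.
Byte at offset 21: 0xF0 = 11110000 → 4-byte char (#7). Advance 4.
Byte at offset 25: 0xF3 = 11110011 → 4-byte char (#8). Advance 4.
Byte at offset 29: 0xE0 = 11100000 → 3-byte char (#9). Advance 3.
Byte at offset 32: 0xF3 = 11110011 → 4-byte char (#10). Advance 4.
Reached end at offset 36 after 10 code points.

10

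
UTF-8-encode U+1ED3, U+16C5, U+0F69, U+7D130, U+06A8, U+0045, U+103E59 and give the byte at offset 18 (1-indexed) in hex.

0x83

1-indexed offset 18 is 0-indexed offset 17.
U+1ED3 → 3-byte form E1 BB 93 at offsets 0–2.
U+16C5 → 3-byte form E1 9B 85 at offsets 3–5.
U+0F69 → 3-byte form E0 BD A9 at offsets 6–8.
U+7D130 → 4-byte form F1 BD 84 B0 at offsets 9–12.
U+06A8 → 2-byte form DA A8 at offsets 13–14.
U+0045 → 1-byte form 45 at offsets 15–15.
U+103E59 → 4-byte form F4 83 B9 99 at offsets 16–19.
Offset 17 falls in char 7's range; it's byte 2 of F4 83 B9 99 = 0x83.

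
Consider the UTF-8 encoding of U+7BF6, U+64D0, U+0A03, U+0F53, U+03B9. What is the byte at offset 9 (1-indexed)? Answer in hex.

0x83

1-indexed offset 9 is 0-indexed offset 8.
U+7BF6 → 3-byte form E7 AF B6 at offsets 0–2.
U+64D0 → 3-byte form E6 93 90 at offsets 3–5.
U+0A03 → 3-byte form E0 A8 83 at offsets 6–8.
Offset 8 falls in char 3's range; it's byte 3 of E0 A8 83 = 0x83.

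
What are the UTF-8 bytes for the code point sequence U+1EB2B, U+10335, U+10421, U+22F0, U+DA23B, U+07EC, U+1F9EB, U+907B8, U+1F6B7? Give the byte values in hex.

F0 9E AC AB F0 90 8C B5 F0 90 90 A1 E2 8B B0 F3 9A 88 BB DF AC F0 9F A7 AB F2 90 9E B8 F0 9F 9A B7

U+1EB2B: 4-byte form → F0 9E AC AB.
U+10335: 4-byte form → F0 90 8C B5.
U+10421: 4-byte form → F0 90 90 A1.
U+22F0: 3-byte form → E2 8B B0.
U+DA23B: 4-byte form → F3 9A 88 BB.
U+07EC: 2-byte form → DF AC.
U+1F9EB: 4-byte form → F0 9F A7 AB.
U+907B8: 4-byte form → F2 90 9E B8.
U+1F6B7: 4-byte form → F0 9F 9A B7.
Concatenated (33 bytes): F0 9E AC AB F0 90 8C B5 F0 90 90 A1 E2 8B B0 F3 9A 88 BB DF AC F0 9F A7 AB F2 90 9E B8 F0 9F 9A B7.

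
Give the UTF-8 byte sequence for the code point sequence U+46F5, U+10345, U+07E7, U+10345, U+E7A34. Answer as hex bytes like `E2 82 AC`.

U+46F5: 3-byte form → E4 9B B5.
U+10345: 4-byte form → F0 90 8D 85.
U+07E7: 2-byte form → DF A7.
U+10345: 4-byte form → F0 90 8D 85.
U+E7A34: 4-byte form → F3 A7 A8 B4.
Concatenated (17 bytes): E4 9B B5 F0 90 8D 85 DF A7 F0 90 8D 85 F3 A7 A8 B4.

E4 9B B5 F0 90 8D 85 DF A7 F0 90 8D 85 F3 A7 A8 B4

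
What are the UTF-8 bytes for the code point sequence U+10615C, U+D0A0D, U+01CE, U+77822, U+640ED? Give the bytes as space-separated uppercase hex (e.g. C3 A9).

U+10615C: 4-byte form → F4 86 85 9C.
U+D0A0D: 4-byte form → F3 90 A8 8D.
U+01CE: 2-byte form → C7 8E.
U+77822: 4-byte form → F1 B7 A0 A2.
U+640ED: 4-byte form → F1 A4 83 AD.
Concatenated (18 bytes): F4 86 85 9C F3 90 A8 8D C7 8E F1 B7 A0 A2 F1 A4 83 AD.

F4 86 85 9C F3 90 A8 8D C7 8E F1 B7 A0 A2 F1 A4 83 AD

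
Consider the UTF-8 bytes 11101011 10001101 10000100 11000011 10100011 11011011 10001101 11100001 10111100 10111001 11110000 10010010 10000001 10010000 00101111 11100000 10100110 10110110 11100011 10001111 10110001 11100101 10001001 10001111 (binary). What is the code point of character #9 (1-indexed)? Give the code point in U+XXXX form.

Offset 0: leading byte 0xEB = 11101011 → 3-byte char #1 = EB 8D 84.
Offset 3: leading byte 0xC3 = 11000011 → 2-byte char #2 = C3 A3.
Offset 5: leading byte 0xDB = 11011011 → 2-byte char #3 = DB 8D.
Offset 7: leading byte 0xE1 = 11100001 → 3-byte char #4 = E1 BC B9.
Offset 10: leading byte 0xF0 = 11110000 → 4-byte char #5 = F0 92 81 90.
Offset 14: leading byte 0x2F = 00101111 → 1-byte char #6 = 2F.
Offset 15: leading byte 0xE0 = 11100000 → 3-byte char #7 = E0 A6 B6.
Offset 18: leading byte 0xE3 = 11100011 → 3-byte char #8 = E3 8F B1.
Offset 21: leading byte 0xE5 = 11100101 → 3-byte char #9 = E5 89 8F.
Leading byte 0xE5 = 11100101 matches 1110xxxx → 3-byte sequence.
Byte 1: 0xE5 = 11100101, payload 0101 (4 bits).
Byte 2: 0x89 = 10001001 (10xxxxxx ✓), payload 001001.
Byte 3: 0x8F = 10001111 (10xxxxxx ✓), payload 001111.
Concatenate: 0101001001001111 = 0x524F (16 bits → U+524F).

U+524F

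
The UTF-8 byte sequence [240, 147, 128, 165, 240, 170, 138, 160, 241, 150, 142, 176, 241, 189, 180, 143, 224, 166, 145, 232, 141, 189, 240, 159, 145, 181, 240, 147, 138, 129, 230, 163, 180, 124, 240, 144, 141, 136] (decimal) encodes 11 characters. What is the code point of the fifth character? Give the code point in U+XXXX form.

Offset 0: leading byte 0xF0 = 11110000 → 4-byte char #1 = F0 93 80 A5.
Offset 4: leading byte 0xF0 = 11110000 → 4-byte char #2 = F0 AA 8A A0.
Offset 8: leading byte 0xF1 = 11110001 → 4-byte char #3 = F1 96 8E B0.
Offset 12: leading byte 0xF1 = 11110001 → 4-byte char #4 = F1 BD B4 8F.
Offset 16: leading byte 0xE0 = 11100000 → 3-byte char #5 = E0 A6 91.
Leading byte 0xE0 = 11100000 matches 1110xxxx → 3-byte sequence.
Byte 1: 0xE0 = 11100000, payload 0000 (4 bits).
Byte 2: 0xA6 = 10100110 (10xxxxxx ✓), payload 100110.
Byte 3: 0x91 = 10010001 (10xxxxxx ✓), payload 010001.
Concatenate: 0000100110010001 = 0x991 (16 bits → U+0991).

U+0991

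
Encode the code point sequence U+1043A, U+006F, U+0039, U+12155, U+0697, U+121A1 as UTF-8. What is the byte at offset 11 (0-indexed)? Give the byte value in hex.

0x97

U+1043A → 4-byte form F0 90 90 BA at offsets 0–3.
U+006F → 1-byte form 6F at offsets 4–4.
U+0039 → 1-byte form 39 at offsets 5–5.
U+12155 → 4-byte form F0 92 85 95 at offsets 6–9.
U+0697 → 2-byte form DA 97 at offsets 10–11.
Offset 11 falls in char 5's range; it's byte 2 of DA 97 = 0x97.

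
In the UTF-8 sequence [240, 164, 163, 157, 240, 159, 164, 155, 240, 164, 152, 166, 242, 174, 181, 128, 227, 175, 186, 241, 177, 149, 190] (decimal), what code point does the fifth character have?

U+3BFA

Offset 0: leading byte 0xF0 = 11110000 → 4-byte char #1 = F0 A4 A3 9D.
Offset 4: leading byte 0xF0 = 11110000 → 4-byte char #2 = F0 9F A4 9B.
Offset 8: leading byte 0xF0 = 11110000 → 4-byte char #3 = F0 A4 98 A6.
Offset 12: leading byte 0xF2 = 11110010 → 4-byte char #4 = F2 AE B5 80.
Offset 16: leading byte 0xE3 = 11100011 → 3-byte char #5 = E3 AF BA.
Leading byte 0xE3 = 11100011 matches 1110xxxx → 3-byte sequence.
Byte 1: 0xE3 = 11100011, payload 0011 (4 bits).
Byte 2: 0xAF = 10101111 (10xxxxxx ✓), payload 101111.
Byte 3: 0xBA = 10111010 (10xxxxxx ✓), payload 111010.
Concatenate: 0011101111111010 = 0x3BFA (16 bits → U+3BFA).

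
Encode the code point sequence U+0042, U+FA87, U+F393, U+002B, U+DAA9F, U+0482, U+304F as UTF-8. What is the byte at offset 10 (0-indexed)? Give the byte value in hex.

U+0042 → 1-byte form 42 at offsets 0–0.
U+FA87 → 3-byte form EF AA 87 at offsets 1–3.
U+F393 → 3-byte form EF 8E 93 at offsets 4–6.
U+002B → 1-byte form 2B at offsets 7–7.
U+DAA9F → 4-byte form F3 9A AA 9F at offsets 8–11.
Offset 10 falls in char 5's range; it's byte 3 of F3 9A AA 9F = 0xAA.

0xAA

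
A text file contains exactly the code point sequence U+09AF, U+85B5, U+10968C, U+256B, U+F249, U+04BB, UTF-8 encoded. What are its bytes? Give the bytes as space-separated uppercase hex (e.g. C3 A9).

U+09AF: 3-byte form → E0 A6 AF.
U+85B5: 3-byte form → E8 96 B5.
U+10968C: 4-byte form → F4 89 9A 8C.
U+256B: 3-byte form → E2 95 AB.
U+F249: 3-byte form → EF 89 89.
U+04BB: 2-byte form → D2 BB.
Concatenated (18 bytes): E0 A6 AF E8 96 B5 F4 89 9A 8C E2 95 AB EF 89 89 D2 BB.

E0 A6 AF E8 96 B5 F4 89 9A 8C E2 95 AB EF 89 89 D2 BB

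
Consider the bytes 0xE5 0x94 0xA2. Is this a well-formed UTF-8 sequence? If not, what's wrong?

Leading byte 0xE5 = 11100101 → 3-byte form.
Continuation bytes 0x94=10010100, 0xA2=10100010 all match 10xxxxxx.
Decoded value 0x5522 is ≥ 0x800 (shortest form) and not a surrogate.

valid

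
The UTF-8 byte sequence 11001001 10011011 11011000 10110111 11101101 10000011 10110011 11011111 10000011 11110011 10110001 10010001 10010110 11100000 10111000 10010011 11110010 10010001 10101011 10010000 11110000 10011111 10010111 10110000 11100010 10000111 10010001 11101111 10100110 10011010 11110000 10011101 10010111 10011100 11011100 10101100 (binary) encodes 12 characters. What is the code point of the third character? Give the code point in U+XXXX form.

Offset 0: leading byte 0xC9 = 11001001 → 2-byte char #1 = C9 9B.
Offset 2: leading byte 0xD8 = 11011000 → 2-byte char #2 = D8 B7.
Offset 4: leading byte 0xED = 11101101 → 3-byte char #3 = ED 83 B3.
Leading byte 0xED = 11101101 matches 1110xxxx → 3-byte sequence.
Byte 1: 0xED = 11101101, payload 1101 (4 bits).
Byte 2: 0x83 = 10000011 (10xxxxxx ✓), payload 000011.
Byte 3: 0xB3 = 10110011 (10xxxxxx ✓), payload 110011.
Concatenate: 1101000011110011 = 0xD0F3 (16 bits → U+D0F3).

U+D0F3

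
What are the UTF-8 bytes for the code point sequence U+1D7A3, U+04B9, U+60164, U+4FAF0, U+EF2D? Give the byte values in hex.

U+1D7A3: 4-byte form → F0 9D 9E A3.
U+04B9: 2-byte form → D2 B9.
U+60164: 4-byte form → F1 A0 85 A4.
U+4FAF0: 4-byte form → F1 8F AB B0.
U+EF2D: 3-byte form → EE BC AD.
Concatenated (17 bytes): F0 9D 9E A3 D2 B9 F1 A0 85 A4 F1 8F AB B0 EE BC AD.

F0 9D 9E A3 D2 B9 F1 A0 85 A4 F1 8F AB B0 EE BC AD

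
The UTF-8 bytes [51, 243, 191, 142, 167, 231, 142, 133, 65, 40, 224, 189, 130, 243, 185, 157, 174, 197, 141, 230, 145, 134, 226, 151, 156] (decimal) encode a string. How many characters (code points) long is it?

10

Byte at offset 0: 0x33 = 00110011 → 1-byte char (#1). Advance 1.
Byte at offset 1: 0xF3 = 11110011 → 4-byte char (#2). Advance 4.
Byte at offset 5: 0xE7 = 11100111 → 3-byte char (#3). Advance 3.
Byte at offset 8: 0x41 = 01000001 → 1-byte char (#4). Advance 1.
Byte at offset 9: 0x28 = 00101000 → 1-byte char (#5). Advance 1.
Byte at offset 10: 0xE0 = 11100000 → 3-byte char (#6). Advance 3.
Byte at offset 13: 0xF3 = 11110011 → 4-byte char (#7). Advance 4.
Byte at offset 17: 0xC5 = 11000101 → 2-byte char (#8). Advance 2.
Byte at offset 19: 0xE6 = 11100110 → 3-byte char (#9). Advance 3.
Byte at offset 22: 0xE2 = 11100010 → 3-byte char (#10). Advance 3.
Reached end at offset 25 after 10 code points.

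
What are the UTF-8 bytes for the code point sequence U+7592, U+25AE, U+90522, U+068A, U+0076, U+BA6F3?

E7 96 92 E2 96 AE F2 90 94 A2 DA 8A 76 F2 BA 9B B3

U+7592: 3-byte form → E7 96 92.
U+25AE: 3-byte form → E2 96 AE.
U+90522: 4-byte form → F2 90 94 A2.
U+068A: 2-byte form → DA 8A.
U+0076: 1-byte form → 76.
U+BA6F3: 4-byte form → F2 BA 9B B3.
Concatenated (17 bytes): E7 96 92 E2 96 AE F2 90 94 A2 DA 8A 76 F2 BA 9B B3.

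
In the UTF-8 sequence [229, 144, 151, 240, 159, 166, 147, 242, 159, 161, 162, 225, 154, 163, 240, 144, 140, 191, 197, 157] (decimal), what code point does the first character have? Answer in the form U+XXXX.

Offset 0: leading byte 0xE5 = 11100101 → 3-byte char #1 = E5 90 97.
Leading byte 0xE5 = 11100101 matches 1110xxxx → 3-byte sequence.
Byte 1: 0xE5 = 11100101, payload 0101 (4 bits).
Byte 2: 0x90 = 10010000 (10xxxxxx ✓), payload 010000.
Byte 3: 0x97 = 10010111 (10xxxxxx ✓), payload 010111.
Concatenate: 0101010000010111 = 0x5417 (16 bits → U+5417).

U+5417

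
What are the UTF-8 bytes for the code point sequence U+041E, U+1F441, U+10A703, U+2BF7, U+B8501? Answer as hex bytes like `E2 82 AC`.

U+041E: 2-byte form → D0 9E.
U+1F441: 4-byte form → F0 9F 91 81.
U+10A703: 4-byte form → F4 8A 9C 83.
U+2BF7: 3-byte form → E2 AF B7.
U+B8501: 4-byte form → F2 B8 94 81.
Concatenated (17 bytes): D0 9E F0 9F 91 81 F4 8A 9C 83 E2 AF B7 F2 B8 94 81.

D0 9E F0 9F 91 81 F4 8A 9C 83 E2 AF B7 F2 B8 94 81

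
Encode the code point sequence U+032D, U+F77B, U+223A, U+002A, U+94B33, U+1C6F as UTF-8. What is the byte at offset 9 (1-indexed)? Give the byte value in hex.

1-indexed offset 9 is 0-indexed offset 8.
U+032D → 2-byte form CC AD at offsets 0–1.
U+F77B → 3-byte form EF 9D BB at offsets 2–4.
U+223A → 3-byte form E2 88 BA at offsets 5–7.
U+002A → 1-byte form 2A at offsets 8–8.
Offset 8 falls in char 4's range; it's byte 1 of 2A = 0x2A.

0x2A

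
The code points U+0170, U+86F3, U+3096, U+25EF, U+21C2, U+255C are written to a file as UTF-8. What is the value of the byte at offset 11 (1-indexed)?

1-indexed offset 11 is 0-indexed offset 10.
U+0170 → 2-byte form C5 B0 at offsets 0–1.
U+86F3 → 3-byte form E8 9B B3 at offsets 2–4.
U+3096 → 3-byte form E3 82 96 at offsets 5–7.
U+25EF → 3-byte form E2 97 AF at offsets 8–10.
Offset 10 falls in char 4's range; it's byte 3 of E2 97 AF = 0xAF.

0xAF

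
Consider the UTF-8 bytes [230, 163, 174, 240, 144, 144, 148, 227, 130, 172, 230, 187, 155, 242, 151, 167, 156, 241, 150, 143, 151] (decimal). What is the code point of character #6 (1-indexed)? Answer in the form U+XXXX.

U+563D7

Offset 0: leading byte 0xE6 = 11100110 → 3-byte char #1 = E6 A3 AE.
Offset 3: leading byte 0xF0 = 11110000 → 4-byte char #2 = F0 90 90 94.
Offset 7: leading byte 0xE3 = 11100011 → 3-byte char #3 = E3 82 AC.
Offset 10: leading byte 0xE6 = 11100110 → 3-byte char #4 = E6 BB 9B.
Offset 13: leading byte 0xF2 = 11110010 → 4-byte char #5 = F2 97 A7 9C.
Offset 17: leading byte 0xF1 = 11110001 → 4-byte char #6 = F1 96 8F 97.
Leading byte 0xF1 = 11110001 matches 11110xxx → 4-byte sequence.
Byte 1: 0xF1 = 11110001, payload 001 (3 bits).
Byte 2: 0x96 = 10010110 (10xxxxxx ✓), payload 010110.
Byte 3: 0x8F = 10001111 (10xxxxxx ✓), payload 001111.
Byte 4: 0x97 = 10010111 (10xxxxxx ✓), payload 010111.
Concatenate: 001010110001111010111 = 0x563D7 (21 bits → U+563D7).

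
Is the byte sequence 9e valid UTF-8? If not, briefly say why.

invalid (continuation byte with no leading byte)

Byte 0x9E = 10011110 has the form 10xxxxxx — a continuation byte — but there is no preceding leading byte.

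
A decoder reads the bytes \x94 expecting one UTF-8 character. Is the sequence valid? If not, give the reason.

invalid (continuation byte with no leading byte)

Byte 0x94 = 10010100 has the form 10xxxxxx — a continuation byte — but there is no preceding leading byte.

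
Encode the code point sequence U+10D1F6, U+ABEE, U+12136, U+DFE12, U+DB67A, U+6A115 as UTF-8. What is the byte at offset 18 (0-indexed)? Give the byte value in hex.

U+10D1F6 → 4-byte form F4 8D 87 B6 at offsets 0–3.
U+ABEE → 3-byte form EA AF AE at offsets 4–6.
U+12136 → 4-byte form F0 92 84 B6 at offsets 7–10.
U+DFE12 → 4-byte form F3 9F B8 92 at offsets 11–14.
U+DB67A → 4-byte form F3 9B 99 BA at offsets 15–18.
Offset 18 falls in char 5's range; it's byte 4 of F3 9B 99 BA = 0xBA.

0xBA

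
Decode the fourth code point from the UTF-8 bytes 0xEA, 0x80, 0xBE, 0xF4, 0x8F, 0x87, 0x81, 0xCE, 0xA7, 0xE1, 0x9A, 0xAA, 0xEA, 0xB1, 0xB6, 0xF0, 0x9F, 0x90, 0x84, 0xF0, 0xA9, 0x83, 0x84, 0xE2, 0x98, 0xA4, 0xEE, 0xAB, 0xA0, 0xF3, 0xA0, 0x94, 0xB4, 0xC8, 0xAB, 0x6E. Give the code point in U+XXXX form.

U+16AA

Offset 0: leading byte 0xEA = 11101010 → 3-byte char #1 = EA 80 BE.
Offset 3: leading byte 0xF4 = 11110100 → 4-byte char #2 = F4 8F 87 81.
Offset 7: leading byte 0xCE = 11001110 → 2-byte char #3 = CE A7.
Offset 9: leading byte 0xE1 = 11100001 → 3-byte char #4 = E1 9A AA.
Leading byte 0xE1 = 11100001 matches 1110xxxx → 3-byte sequence.
Byte 1: 0xE1 = 11100001, payload 0001 (4 bits).
Byte 2: 0x9A = 10011010 (10xxxxxx ✓), payload 011010.
Byte 3: 0xAA = 10101010 (10xxxxxx ✓), payload 101010.
Concatenate: 0001011010101010 = 0x16AA (16 bits → U+16AA).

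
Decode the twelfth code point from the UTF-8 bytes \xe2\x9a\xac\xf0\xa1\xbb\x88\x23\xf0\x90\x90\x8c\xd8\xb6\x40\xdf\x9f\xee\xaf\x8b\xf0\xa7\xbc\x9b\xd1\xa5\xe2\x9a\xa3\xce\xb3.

Offset 0: leading byte 0xE2 = 11100010 → 3-byte char #1 = E2 9A AC.
Offset 3: leading byte 0xF0 = 11110000 → 4-byte char #2 = F0 A1 BB 88.
Offset 7: leading byte 0x23 = 00100011 → 1-byte char #3 = 23.
Offset 8: leading byte 0xF0 = 11110000 → 4-byte char #4 = F0 90 90 8C.
Offset 12: leading byte 0xD8 = 11011000 → 2-byte char #5 = D8 B6.
Offset 14: leading byte 0x40 = 01000000 → 1-byte char #6 = 40.
Offset 15: leading byte 0xDF = 11011111 → 2-byte char #7 = DF 9F.
Offset 17: leading byte 0xEE = 11101110 → 3-byte char #8 = EE AF 8B.
Offset 20: leading byte 0xF0 = 11110000 → 4-byte char #9 = F0 A7 BC 9B.
Offset 24: leading byte 0xD1 = 11010001 → 2-byte char #10 = D1 A5.
Offset 26: leading byte 0xE2 = 11100010 → 3-byte char #11 = E2 9A A3.
Offset 29: leading byte 0xCE = 11001110 → 2-byte char #12 = CE B3.
Leading byte 0xCE = 11001110 matches 110xxxxx → 2-byte sequence.
Byte 1: 0xCE = 11001110, payload 01110 (5 bits).
Byte 2: 0xB3 = 10110011 (10xxxxxx ✓), payload 110011.
Concatenate: 01110110011 = 0x3B3 (11 bits → U+03B3).

U+03B3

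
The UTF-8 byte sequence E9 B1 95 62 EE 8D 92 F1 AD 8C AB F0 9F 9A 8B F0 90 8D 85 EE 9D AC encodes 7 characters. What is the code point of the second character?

U+0062

Offset 0: leading byte 0xE9 = 11101001 → 3-byte char #1 = E9 B1 95.
Offset 3: leading byte 0x62 = 01100010 → 1-byte char #2 = 62.
Leading byte 0x62 = 01100010 matches 0xxxxxxx → 1-byte sequence.
Byte 1: 0x62 = 01100010, payload 1100010 (7 bits).
Concatenate: 1100010 = 0x62 (7 bits → U+0062).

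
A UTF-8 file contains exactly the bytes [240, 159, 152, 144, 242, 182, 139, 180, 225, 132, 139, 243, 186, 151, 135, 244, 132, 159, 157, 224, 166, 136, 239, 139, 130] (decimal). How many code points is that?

7

Byte at offset 0: 0xF0 = 11110000 → 4-byte char (#1). Advance 4.
Byte at offset 4: 0xF2 = 11110010 → 4-byte char (#2). Advance 4.
Byte at offset 8: 0xE1 = 11100001 → 3-byte char (#3). Advance 3.
Byte at offset 11: 0xF3 = 11110011 → 4-byte char (#4). Advance 4.
Byte at offset 15: 0xF4 = 11110100 → 4-byte char (#5). Advance 4.
Byte at offset 19: 0xE0 = 11100000 → 3-byte char (#6). Advance 3.
Byte at offset 22: 0xEF = 11101111 → 3-byte char (#7). Advance 3.
Reached end at offset 25 after 7 code points.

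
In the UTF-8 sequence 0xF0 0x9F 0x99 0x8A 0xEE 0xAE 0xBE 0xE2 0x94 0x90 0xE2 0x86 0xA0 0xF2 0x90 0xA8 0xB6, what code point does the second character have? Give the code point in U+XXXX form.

U+EBBE

Offset 0: leading byte 0xF0 = 11110000 → 4-byte char #1 = F0 9F 99 8A.
Offset 4: leading byte 0xEE = 11101110 → 3-byte char #2 = EE AE BE.
Leading byte 0xEE = 11101110 matches 1110xxxx → 3-byte sequence.
Byte 1: 0xEE = 11101110, payload 1110 (4 bits).
Byte 2: 0xAE = 10101110 (10xxxxxx ✓), payload 101110.
Byte 3: 0xBE = 10111110 (10xxxxxx ✓), payload 111110.
Concatenate: 1110101110111110 = 0xEBBE (16 bits → U+EBBE).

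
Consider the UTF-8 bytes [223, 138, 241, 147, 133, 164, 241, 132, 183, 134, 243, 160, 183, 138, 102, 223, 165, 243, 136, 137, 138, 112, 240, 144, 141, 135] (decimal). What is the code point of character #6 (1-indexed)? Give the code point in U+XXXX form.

Offset 0: leading byte 0xDF = 11011111 → 2-byte char #1 = DF 8A.
Offset 2: leading byte 0xF1 = 11110001 → 4-byte char #2 = F1 93 85 A4.
Offset 6: leading byte 0xF1 = 11110001 → 4-byte char #3 = F1 84 B7 86.
Offset 10: leading byte 0xF3 = 11110011 → 4-byte char #4 = F3 A0 B7 8A.
Offset 14: leading byte 0x66 = 01100110 → 1-byte char #5 = 66.
Offset 15: leading byte 0xDF = 11011111 → 2-byte char #6 = DF A5.
Leading byte 0xDF = 11011111 matches 110xxxxx → 2-byte sequence.
Byte 1: 0xDF = 11011111, payload 11111 (5 bits).
Byte 2: 0xA5 = 10100101 (10xxxxxx ✓), payload 100101.
Concatenate: 11111100101 = 0x7E5 (11 bits → U+07E5).

U+07E5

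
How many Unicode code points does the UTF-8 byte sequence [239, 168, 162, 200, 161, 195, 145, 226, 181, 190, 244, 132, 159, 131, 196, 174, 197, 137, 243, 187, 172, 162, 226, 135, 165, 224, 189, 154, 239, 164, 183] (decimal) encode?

11

Byte at offset 0: 0xEF = 11101111 → 3-byte char (#1). Advance 3.
Byte at offset 3: 0xC8 = 11001000 → 2-byte char (#2). Advance 2.
Byte at offset 5: 0xC3 = 11000011 → 2-byte char (#3). Advance 2.
Byte at offset 7: 0xE2 = 11100010 → 3-byte char (#4). Advance 3.
Byte at offset 10: 0xF4 = 11110100 → 4-byte char (#5). Advance 4.
Byte at offset 14: 0xC4 = 11000100 → 2-byte char (#6). Advance 2.
Byte at offset 16: 0xC5 = 11000101 → 2-byte char (#7). Advance 2.
Byte at offset 18: 0xF3 = 11110011 → 4-byte char (#8). Advance 4.
Byte at offset 22: 0xE2 = 11100010 → 3-byte char (#9). Advance 3.
Byte at offset 25: 0xE0 = 11100000 → 3-byte char (#10). Advance 3.
Byte at offset 28: 0xEF = 11101111 → 3-byte char (#11). Advance 3.
Reached end at offset 31 after 11 code points.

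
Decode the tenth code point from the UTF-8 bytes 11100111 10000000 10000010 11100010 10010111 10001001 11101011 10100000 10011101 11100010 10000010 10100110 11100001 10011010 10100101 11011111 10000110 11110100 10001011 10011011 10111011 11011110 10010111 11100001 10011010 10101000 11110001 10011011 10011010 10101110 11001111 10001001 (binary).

Offset 0: leading byte 0xE7 = 11100111 → 3-byte char #1 = E7 80 82.
Offset 3: leading byte 0xE2 = 11100010 → 3-byte char #2 = E2 97 89.
Offset 6: leading byte 0xEB = 11101011 → 3-byte char #3 = EB A0 9D.
Offset 9: leading byte 0xE2 = 11100010 → 3-byte char #4 = E2 82 A6.
Offset 12: leading byte 0xE1 = 11100001 → 3-byte char #5 = E1 9A A5.
Offset 15: leading byte 0xDF = 11011111 → 2-byte char #6 = DF 86.
Offset 17: leading byte 0xF4 = 11110100 → 4-byte char #7 = F4 8B 9B BB.
Offset 21: leading byte 0xDE = 11011110 → 2-byte char #8 = DE 97.
Offset 23: leading byte 0xE1 = 11100001 → 3-byte char #9 = E1 9A A8.
Offset 26: leading byte 0xF1 = 11110001 → 4-byte char #10 = F1 9B 9A AE.
Leading byte 0xF1 = 11110001 matches 11110xxx → 4-byte sequence.
Byte 1: 0xF1 = 11110001, payload 001 (3 bits).
Byte 2: 0x9B = 10011011 (10xxxxxx ✓), payload 011011.
Byte 3: 0x9A = 10011010 (10xxxxxx ✓), payload 011010.
Byte 4: 0xAE = 10101110 (10xxxxxx ✓), payload 101110.
Concatenate: 001011011011010101110 = 0x5B6AE (21 bits → U+5B6AE).

U+5B6AE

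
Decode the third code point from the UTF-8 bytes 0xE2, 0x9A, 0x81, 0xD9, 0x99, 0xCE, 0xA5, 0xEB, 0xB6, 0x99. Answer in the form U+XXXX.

U+03A5

Offset 0: leading byte 0xE2 = 11100010 → 3-byte char #1 = E2 9A 81.
Offset 3: leading byte 0xD9 = 11011001 → 2-byte char #2 = D9 99.
Offset 5: leading byte 0xCE = 11001110 → 2-byte char #3 = CE A5.
Leading byte 0xCE = 11001110 matches 110xxxxx → 2-byte sequence.
Byte 1: 0xCE = 11001110, payload 01110 (5 bits).
Byte 2: 0xA5 = 10100101 (10xxxxxx ✓), payload 100101.
Concatenate: 01110100101 = 0x3A5 (11 bits → U+03A5).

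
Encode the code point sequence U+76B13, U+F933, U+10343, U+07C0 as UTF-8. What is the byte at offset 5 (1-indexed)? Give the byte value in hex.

1-indexed offset 5 is 0-indexed offset 4.
U+76B13 → 4-byte form F1 B6 AC 93 at offsets 0–3.
U+F933 → 3-byte form EF A4 B3 at offsets 4–6.
Offset 4 falls in char 2's range; it's byte 1 of EF A4 B3 = 0xEF.

0xEF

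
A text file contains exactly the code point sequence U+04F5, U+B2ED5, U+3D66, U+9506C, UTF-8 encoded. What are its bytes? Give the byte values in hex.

U+04F5: 2-byte form → D3 B5.
U+B2ED5: 4-byte form → F2 B2 BB 95.
U+3D66: 3-byte form → E3 B5 A6.
U+9506C: 4-byte form → F2 95 81 AC.
Concatenated (13 bytes): D3 B5 F2 B2 BB 95 E3 B5 A6 F2 95 81 AC.

D3 B5 F2 B2 BB 95 E3 B5 A6 F2 95 81 AC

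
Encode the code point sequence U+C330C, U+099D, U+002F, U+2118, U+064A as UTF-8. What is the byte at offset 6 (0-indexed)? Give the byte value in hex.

U+C330C → 4-byte form F3 83 8C 8C at offsets 0–3.
U+099D → 3-byte form E0 A6 9D at offsets 4–6.
Offset 6 falls in char 2's range; it's byte 3 of E0 A6 9D = 0x9D.

0x9D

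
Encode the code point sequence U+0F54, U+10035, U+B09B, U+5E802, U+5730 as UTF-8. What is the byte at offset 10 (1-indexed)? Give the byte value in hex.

1-indexed offset 10 is 0-indexed offset 9.
U+0F54 → 3-byte form E0 BD 94 at offsets 0–2.
U+10035 → 4-byte form F0 90 80 B5 at offsets 3–6.
U+B09B → 3-byte form EB 82 9B at offsets 7–9.
Offset 9 falls in char 3's range; it's byte 3 of EB 82 9B = 0x9B.

0x9B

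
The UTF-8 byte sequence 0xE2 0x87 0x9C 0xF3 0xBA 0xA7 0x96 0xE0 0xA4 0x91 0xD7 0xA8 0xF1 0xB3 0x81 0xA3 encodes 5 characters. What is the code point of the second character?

U+FA9D6

Offset 0: leading byte 0xE2 = 11100010 → 3-byte char #1 = E2 87 9C.
Offset 3: leading byte 0xF3 = 11110011 → 4-byte char #2 = F3 BA A7 96.
Leading byte 0xF3 = 11110011 matches 11110xxx → 4-byte sequence.
Byte 1: 0xF3 = 11110011, payload 011 (3 bits).
Byte 2: 0xBA = 10111010 (10xxxxxx ✓), payload 111010.
Byte 3: 0xA7 = 10100111 (10xxxxxx ✓), payload 100111.
Byte 4: 0x96 = 10010110 (10xxxxxx ✓), payload 010110.
Concatenate: 011111010100111010110 = 0xFA9D6 (21 bits → U+FA9D6).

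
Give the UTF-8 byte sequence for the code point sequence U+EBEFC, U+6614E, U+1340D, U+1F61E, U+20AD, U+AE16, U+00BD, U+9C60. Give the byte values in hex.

U+EBEFC: 4-byte form → F3 AB BB BC.
U+6614E: 4-byte form → F1 A6 85 8E.
U+1340D: 4-byte form → F0 93 90 8D.
U+1F61E: 4-byte form → F0 9F 98 9E.
U+20AD: 3-byte form → E2 82 AD.
U+AE16: 3-byte form → EA B8 96.
U+00BD: 2-byte form → C2 BD.
U+9C60: 3-byte form → E9 B1 A0.
Concatenated (27 bytes): F3 AB BB BC F1 A6 85 8E F0 93 90 8D F0 9F 98 9E E2 82 AD EA B8 96 C2 BD E9 B1 A0.

F3 AB BB BC F1 A6 85 8E F0 93 90 8D F0 9F 98 9E E2 82 AD EA B8 96 C2 BD E9 B1 A0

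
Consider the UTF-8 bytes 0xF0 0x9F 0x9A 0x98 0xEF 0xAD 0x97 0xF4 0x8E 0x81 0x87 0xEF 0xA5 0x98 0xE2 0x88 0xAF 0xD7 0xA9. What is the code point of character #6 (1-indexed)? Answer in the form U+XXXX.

U+05E9

Offset 0: leading byte 0xF0 = 11110000 → 4-byte char #1 = F0 9F 9A 98.
Offset 4: leading byte 0xEF = 11101111 → 3-byte char #2 = EF AD 97.
Offset 7: leading byte 0xF4 = 11110100 → 4-byte char #3 = F4 8E 81 87.
Offset 11: leading byte 0xEF = 11101111 → 3-byte char #4 = EF A5 98.
Offset 14: leading byte 0xE2 = 11100010 → 3-byte char #5 = E2 88 AF.
Offset 17: leading byte 0xD7 = 11010111 → 2-byte char #6 = D7 A9.
Leading byte 0xD7 = 11010111 matches 110xxxxx → 2-byte sequence.
Byte 1: 0xD7 = 11010111, payload 10111 (5 bits).
Byte 2: 0xA9 = 10101001 (10xxxxxx ✓), payload 101001.
Concatenate: 10111101001 = 0x5E9 (11 bits → U+05E9).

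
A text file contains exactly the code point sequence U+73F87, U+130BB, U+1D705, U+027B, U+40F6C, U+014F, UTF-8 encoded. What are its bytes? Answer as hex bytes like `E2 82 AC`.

F1 B3 BE 87 F0 93 82 BB F0 9D 9C 85 C9 BB F1 80 BD AC C5 8F

U+73F87: 4-byte form → F1 B3 BE 87.
U+130BB: 4-byte form → F0 93 82 BB.
U+1D705: 4-byte form → F0 9D 9C 85.
U+027B: 2-byte form → C9 BB.
U+40F6C: 4-byte form → F1 80 BD AC.
U+014F: 2-byte form → C5 8F.
Concatenated (20 bytes): F1 B3 BE 87 F0 93 82 BB F0 9D 9C 85 C9 BB F1 80 BD AC C5 8F.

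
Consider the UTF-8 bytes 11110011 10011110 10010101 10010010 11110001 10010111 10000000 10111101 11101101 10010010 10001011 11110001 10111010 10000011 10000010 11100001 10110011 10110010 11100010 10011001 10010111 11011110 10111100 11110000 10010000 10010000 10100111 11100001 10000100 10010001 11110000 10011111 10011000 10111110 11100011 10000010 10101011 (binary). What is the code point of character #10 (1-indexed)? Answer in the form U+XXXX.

U+1F63E

Offset 0: leading byte 0xF3 = 11110011 → 4-byte char #1 = F3 9E 95 92.
Offset 4: leading byte 0xF1 = 11110001 → 4-byte char #2 = F1 97 80 BD.
Offset 8: leading byte 0xED = 11101101 → 3-byte char #3 = ED 92 8B.
Offset 11: leading byte 0xF1 = 11110001 → 4-byte char #4 = F1 BA 83 82.
Offset 15: leading byte 0xE1 = 11100001 → 3-byte char #5 = E1 B3 B2.
Offset 18: leading byte 0xE2 = 11100010 → 3-byte char #6 = E2 99 97.
Offset 21: leading byte 0xDE = 11011110 → 2-byte char #7 = DE BC.
Offset 23: leading byte 0xF0 = 11110000 → 4-byte char #8 = F0 90 90 A7.
Offset 27: leading byte 0xE1 = 11100001 → 3-byte char #9 = E1 84 91.
Offset 30: leading byte 0xF0 = 11110000 → 4-byte char #10 = F0 9F 98 BE.
Leading byte 0xF0 = 11110000 matches 11110xxx → 4-byte sequence.
Byte 1: 0xF0 = 11110000, payload 000 (3 bits).
Byte 2: 0x9F = 10011111 (10xxxxxx ✓), payload 011111.
Byte 3: 0x98 = 10011000 (10xxxxxx ✓), payload 011000.
Byte 4: 0xBE = 10111110 (10xxxxxx ✓), payload 111110.
Concatenate: 000011111011000111110 = 0x1F63E (21 bits → U+1F63E).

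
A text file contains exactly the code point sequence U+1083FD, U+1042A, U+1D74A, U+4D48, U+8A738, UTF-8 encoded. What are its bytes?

U+1083FD: 4-byte form → F4 88 8F BD.
U+1042A: 4-byte form → F0 90 90 AA.
U+1D74A: 4-byte form → F0 9D 9D 8A.
U+4D48: 3-byte form → E4 B5 88.
U+8A738: 4-byte form → F2 8A 9C B8.
Concatenated (19 bytes): F4 88 8F BD F0 90 90 AA F0 9D 9D 8A E4 B5 88 F2 8A 9C B8.

F4 88 8F BD F0 90 90 AA F0 9D 9D 8A E4 B5 88 F2 8A 9C B8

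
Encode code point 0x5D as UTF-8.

5D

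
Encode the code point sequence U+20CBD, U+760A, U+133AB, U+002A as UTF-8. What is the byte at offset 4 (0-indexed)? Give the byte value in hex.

U+20CBD → 4-byte form F0 A0 B2 BD at offsets 0–3.
U+760A → 3-byte form E7 98 8A at offsets 4–6.
Offset 4 falls in char 2's range; it's byte 1 of E7 98 8A = 0xE7.

0xE7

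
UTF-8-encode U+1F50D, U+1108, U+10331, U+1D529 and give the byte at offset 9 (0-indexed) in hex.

U+1F50D → 4-byte form F0 9F 94 8D at offsets 0–3.
U+1108 → 3-byte form E1 84 88 at offsets 4–6.
U+10331 → 4-byte form F0 90 8C B1 at offsets 7–10.
Offset 9 falls in char 3's range; it's byte 3 of F0 90 8C B1 = 0x8C.

0x8C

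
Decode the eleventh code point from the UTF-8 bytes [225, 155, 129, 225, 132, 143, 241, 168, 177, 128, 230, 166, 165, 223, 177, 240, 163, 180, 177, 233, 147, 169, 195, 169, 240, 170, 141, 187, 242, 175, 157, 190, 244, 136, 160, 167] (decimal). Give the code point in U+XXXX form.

Offset 0: leading byte 0xE1 = 11100001 → 3-byte char #1 = E1 9B 81.
Offset 3: leading byte 0xE1 = 11100001 → 3-byte char #2 = E1 84 8F.
Offset 6: leading byte 0xF1 = 11110001 → 4-byte char #3 = F1 A8 B1 80.
Offset 10: leading byte 0xE6 = 11100110 → 3-byte char #4 = E6 A6 A5.
Offset 13: leading byte 0xDF = 11011111 → 2-byte char #5 = DF B1.
Offset 15: leading byte 0xF0 = 11110000 → 4-byte char #6 = F0 A3 B4 B1.
Offset 19: leading byte 0xE9 = 11101001 → 3-byte char #7 = E9 93 A9.
Offset 22: leading byte 0xC3 = 11000011 → 2-byte char #8 = C3 A9.
Offset 24: leading byte 0xF0 = 11110000 → 4-byte char #9 = F0 AA 8D BB.
Offset 28: leading byte 0xF2 = 11110010 → 4-byte char #10 = F2 AF 9D BE.
Offset 32: leading byte 0xF4 = 11110100 → 4-byte char #11 = F4 88 A0 A7.
Leading byte 0xF4 = 11110100 matches 11110xxx → 4-byte sequence.
Byte 1: 0xF4 = 11110100, payload 100 (3 bits).
Byte 2: 0x88 = 10001000 (10xxxxxx ✓), payload 001000.
Byte 3: 0xA0 = 10100000 (10xxxxxx ✓), payload 100000.
Byte 4: 0xA7 = 10100111 (10xxxxxx ✓), payload 100111.
Concatenate: 100001000100000100111 = 0x108827 (21 bits → U+108827).

U+108827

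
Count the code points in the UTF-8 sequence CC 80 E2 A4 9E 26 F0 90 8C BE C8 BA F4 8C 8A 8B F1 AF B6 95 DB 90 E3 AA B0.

9

Byte at offset 0: 0xCC = 11001100 → 2-byte char (#1). Advance 2.
Byte at offset 2: 0xE2 = 11100010 → 3-byte char (#2). Advance 3.
Byte at offset 5: 0x26 = 00100110 → 1-byte char (#3). Advance 1.
Byte at offset 6: 0xF0 = 11110000 → 4-byte char (#4). Advance 4.
Byte at offset 10: 0xC8 = 11001000 → 2-byte char (#5). Advance 2.
Byte at offset 12: 0xF4 = 11110100 → 4-byte char (#6). Advance 4.
Byte at offset 16: 0xF1 = 11110001 → 4-byte char (#7). Advance 4.
Byte at offset 20: 0xDB = 11011011 → 2-byte char (#8). Advance 2.
Byte at offset 22: 0xE3 = 11100011 → 3-byte char (#9). Advance 3.
Reached end at offset 25 after 9 code points.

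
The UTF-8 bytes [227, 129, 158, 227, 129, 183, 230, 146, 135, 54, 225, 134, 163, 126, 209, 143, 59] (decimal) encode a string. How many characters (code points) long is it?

Byte at offset 0: 0xE3 = 11100011 → 3-byte char (#1). Advance 3.
Byte at offset 3: 0xE3 = 11100011 → 3-byte char (#2). Advance 3.
Byte at offset 6: 0xE6 = 11100110 → 3-byte char (#3). Advance 3.
Byte at offset 9: 0x36 = 00110110 → 1-byte char (#4). Advance 1.
Byte at offset 10: 0xE1 = 11100001 → 3-byte char (#5). Advance 3.
Byte at offset 13: 0x7E = 01111110 → 1-byte char (#6). Advance 1.
Byte at offset 14: 0xD1 = 11010001 → 2-byte char (#7). Advance 2.
Byte at offset 16: 0x3B = 00111011 → 1-byte char (#8). Advance 1.
Reached end at offset 17 after 8 code points.

8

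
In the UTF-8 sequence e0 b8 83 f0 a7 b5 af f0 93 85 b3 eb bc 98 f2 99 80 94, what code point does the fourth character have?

U+BF18

Offset 0: leading byte 0xE0 = 11100000 → 3-byte char #1 = E0 B8 83.
Offset 3: leading byte 0xF0 = 11110000 → 4-byte char #2 = F0 A7 B5 AF.
Offset 7: leading byte 0xF0 = 11110000 → 4-byte char #3 = F0 93 85 B3.
Offset 11: leading byte 0xEB = 11101011 → 3-byte char #4 = EB BC 98.
Leading byte 0xEB = 11101011 matches 1110xxxx → 3-byte sequence.
Byte 1: 0xEB = 11101011, payload 1011 (4 bits).
Byte 2: 0xBC = 10111100 (10xxxxxx ✓), payload 111100.
Byte 3: 0x98 = 10011000 (10xxxxxx ✓), payload 011000.
Concatenate: 1011111100011000 = 0xBF18 (16 bits → U+BF18).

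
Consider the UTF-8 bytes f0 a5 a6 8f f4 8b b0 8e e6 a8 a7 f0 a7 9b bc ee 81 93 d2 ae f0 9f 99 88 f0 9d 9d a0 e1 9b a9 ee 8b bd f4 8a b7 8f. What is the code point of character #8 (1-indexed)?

Offset 0: leading byte 0xF0 = 11110000 → 4-byte char #1 = F0 A5 A6 8F.
Offset 4: leading byte 0xF4 = 11110100 → 4-byte char #2 = F4 8B B0 8E.
Offset 8: leading byte 0xE6 = 11100110 → 3-byte char #3 = E6 A8 A7.
Offset 11: leading byte 0xF0 = 11110000 → 4-byte char #4 = F0 A7 9B BC.
Offset 15: leading byte 0xEE = 11101110 → 3-byte char #5 = EE 81 93.
Offset 18: leading byte 0xD2 = 11010010 → 2-byte char #6 = D2 AE.
Offset 20: leading byte 0xF0 = 11110000 → 4-byte char #7 = F0 9F 99 88.
Offset 24: leading byte 0xF0 = 11110000 → 4-byte char #8 = F0 9D 9D A0.
Leading byte 0xF0 = 11110000 matches 11110xxx → 4-byte sequence.
Byte 1: 0xF0 = 11110000, payload 000 (3 bits).
Byte 2: 0x9D = 10011101 (10xxxxxx ✓), payload 011101.
Byte 3: 0x9D = 10011101 (10xxxxxx ✓), payload 011101.
Byte 4: 0xA0 = 10100000 (10xxxxxx ✓), payload 100000.
Concatenate: 000011101011101100000 = 0x1D760 (21 bits → U+1D760).

U+1D760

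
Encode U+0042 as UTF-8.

42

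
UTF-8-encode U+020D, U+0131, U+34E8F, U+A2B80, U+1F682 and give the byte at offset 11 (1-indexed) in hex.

0xAE

1-indexed offset 11 is 0-indexed offset 10.
U+020D → 2-byte form C8 8D at offsets 0–1.
U+0131 → 2-byte form C4 B1 at offsets 2–3.
U+34E8F → 4-byte form F0 B4 BA 8F at offsets 4–7.
U+A2B80 → 4-byte form F2 A2 AE 80 at offsets 8–11.
Offset 10 falls in char 4's range; it's byte 3 of F2 A2 AE 80 = 0xAE.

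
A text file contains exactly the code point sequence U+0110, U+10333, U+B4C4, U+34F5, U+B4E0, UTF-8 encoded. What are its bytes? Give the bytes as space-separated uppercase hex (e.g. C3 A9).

C4 90 F0 90 8C B3 EB 93 84 E3 93 B5 EB 93 A0

U+0110: 2-byte form → C4 90.
U+10333: 4-byte form → F0 90 8C B3.
U+B4C4: 3-byte form → EB 93 84.
U+34F5: 3-byte form → E3 93 B5.
U+B4E0: 3-byte form → EB 93 A0.
Concatenated (15 bytes): C4 90 F0 90 8C B3 EB 93 84 E3 93 B5 EB 93 A0.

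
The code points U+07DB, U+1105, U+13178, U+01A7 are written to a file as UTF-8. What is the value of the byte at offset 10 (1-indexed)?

0xC6

1-indexed offset 10 is 0-indexed offset 9.
U+07DB → 2-byte form DF 9B at offsets 0–1.
U+1105 → 3-byte form E1 84 85 at offsets 2–4.
U+13178 → 4-byte form F0 93 85 B8 at offsets 5–8.
U+01A7 → 2-byte form C6 A7 at offsets 9–10.
Offset 9 falls in char 4's range; it's byte 1 of C6 A7 = 0xC6.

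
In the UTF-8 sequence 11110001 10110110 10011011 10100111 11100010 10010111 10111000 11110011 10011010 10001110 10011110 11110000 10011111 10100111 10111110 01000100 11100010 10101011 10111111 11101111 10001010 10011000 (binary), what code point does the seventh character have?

U+F298

Offset 0: leading byte 0xF1 = 11110001 → 4-byte char #1 = F1 B6 9B A7.
Offset 4: leading byte 0xE2 = 11100010 → 3-byte char #2 = E2 97 B8.
Offset 7: leading byte 0xF3 = 11110011 → 4-byte char #3 = F3 9A 8E 9E.
Offset 11: leading byte 0xF0 = 11110000 → 4-byte char #4 = F0 9F A7 BE.
Offset 15: leading byte 0x44 = 01000100 → 1-byte char #5 = 44.
Offset 16: leading byte 0xE2 = 11100010 → 3-byte char #6 = E2 AB BF.
Offset 19: leading byte 0xEF = 11101111 → 3-byte char #7 = EF 8A 98.
Leading byte 0xEF = 11101111 matches 1110xxxx → 3-byte sequence.
Byte 1: 0xEF = 11101111, payload 1111 (4 bits).
Byte 2: 0x8A = 10001010 (10xxxxxx ✓), payload 001010.
Byte 3: 0x98 = 10011000 (10xxxxxx ✓), payload 011000.
Concatenate: 1111001010011000 = 0xF298 (16 bits → U+F298).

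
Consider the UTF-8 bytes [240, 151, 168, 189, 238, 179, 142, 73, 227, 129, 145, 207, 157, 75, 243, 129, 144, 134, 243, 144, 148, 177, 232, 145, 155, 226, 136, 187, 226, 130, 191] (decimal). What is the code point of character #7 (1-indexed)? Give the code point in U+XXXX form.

Offset 0: leading byte 0xF0 = 11110000 → 4-byte char #1 = F0 97 A8 BD.
Offset 4: leading byte 0xEE = 11101110 → 3-byte char #2 = EE B3 8E.
Offset 7: leading byte 0x49 = 01001001 → 1-byte char #3 = 49.
Offset 8: leading byte 0xE3 = 11100011 → 3-byte char #4 = E3 81 91.
Offset 11: leading byte 0xCF = 11001111 → 2-byte char #5 = CF 9D.
Offset 13: leading byte 0x4B = 01001011 → 1-byte char #6 = 4B.
Offset 14: leading byte 0xF3 = 11110011 → 4-byte char #7 = F3 81 90 86.
Leading byte 0xF3 = 11110011 matches 11110xxx → 4-byte sequence.
Byte 1: 0xF3 = 11110011, payload 011 (3 bits).
Byte 2: 0x81 = 10000001 (10xxxxxx ✓), payload 000001.
Byte 3: 0x90 = 10010000 (10xxxxxx ✓), payload 010000.
Byte 4: 0x86 = 10000110 (10xxxxxx ✓), payload 000110.
Concatenate: 011000001010000000110 = 0xC1406 (21 bits → U+C1406).

U+C1406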